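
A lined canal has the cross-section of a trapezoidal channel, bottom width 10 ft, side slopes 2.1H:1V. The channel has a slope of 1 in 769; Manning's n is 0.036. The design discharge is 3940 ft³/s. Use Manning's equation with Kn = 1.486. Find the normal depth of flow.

Manning's equation rearranged: A R^(2/3) = nQ / (1.486·√S) = 0.036 × 3940 / (1.486 × √0.0013) = 2647.
Try y = 12.8 ft: A R^(2/3) = 1692 — low.
Try y = 18.1 ft: A R^(2/3) = 3822 — high.
Try y = 15.5 ft: A R^(2/3) = 2645 — matches.

y_n = 15.5 ft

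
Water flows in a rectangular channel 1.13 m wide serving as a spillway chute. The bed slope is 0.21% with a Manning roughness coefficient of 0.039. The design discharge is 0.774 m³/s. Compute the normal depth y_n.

y_n = 1.12 m

Manning's equation rearranged: A R^(2/3) = nQ / (1·√S) = 0.039 × 0.774 / (√0.0021) = 0.6587.
Try y = 1.3 m: A R^(2/3) = 0.7893 — high.
Try y = 0.886 m: A R^(2/3) = 0.4925 — low.
Try y = 1.12 m: A R^(2/3) = 0.6588 — matches.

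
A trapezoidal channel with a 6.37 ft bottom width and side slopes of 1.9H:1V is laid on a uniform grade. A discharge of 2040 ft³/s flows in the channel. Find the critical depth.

y_c = 7.86 ft

At critical depth, Q² T / (g A³) = 1, i.e. A³/T = Q²/g = 2040²/32.2 = 129200.
Try y = 6.36 ft: A³/T = 52940 — low.
Try y = 9.59 ft: A³/T = 306400 — high.
Try y = 7.86 ft: A³/T = 129600 — close enough.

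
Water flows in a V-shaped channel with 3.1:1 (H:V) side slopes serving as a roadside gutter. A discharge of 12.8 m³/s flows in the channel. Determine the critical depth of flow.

At critical depth, Q² T / (g A³) = 1, i.e. A³/T = Q²/g = 12.8²/9.81 = 16.7.
At y = 1.04 m: A³/T = 5.846 — low.
At y = 1.43 m: A³/T = 28.73 — high.
At y = 1.28 m: A³/T = 16.51 — ≈ 16.7.

y_c = 1.28 m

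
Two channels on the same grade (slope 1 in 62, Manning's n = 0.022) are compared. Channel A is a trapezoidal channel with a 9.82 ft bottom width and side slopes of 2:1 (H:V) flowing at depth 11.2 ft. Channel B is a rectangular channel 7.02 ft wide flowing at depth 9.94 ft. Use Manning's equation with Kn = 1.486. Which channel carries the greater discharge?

Channel A: With bottom width b = 9.82 ft and side slope z = 2: A = (b + zy)y = (9.82 + 2×11.2)×11.2 = 360.9 ft²; P = b + 2y√(1+z²) = 9.82 + 2×11.2×2.236 = 59.91 ft. Hydraulic radius R = A/P = 360.9/59.91 = 6.024 ft. Q_A = (1.486/0.022)·360.9·6.024^(2/3)·√0.01613 = 10250 ft³/s.
Channel B: Flow area A = b·y = 7.02 × 9.94 = 69.78 ft². Wetted perimeter P = b + 2y = 7.02 + 2×9.94 = 26.9 ft. Hydraulic radius R = A/P = 69.78/26.9 = 2.594 ft. Q_B = (1.486/0.022)·69.78·2.594^(2/3)·√0.01613 = 1130 ft³/s.
Q_A = 10250 ft³/s vs Q_B = 1130 ft³/s, so channel A carries more.

channel A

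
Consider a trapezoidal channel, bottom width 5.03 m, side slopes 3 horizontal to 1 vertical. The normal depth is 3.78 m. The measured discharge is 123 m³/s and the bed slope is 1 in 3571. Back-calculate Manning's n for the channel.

n = 0.014

With bottom width b = 5.03 m and side slope z = 3: A = (b + zy)y = (5.03 + 3×3.78)×3.78 = 61.88 m²; P = b + 2y√(1+z²) = 5.03 + 2×3.78×3.162 = 28.94 m.
Hydraulic radius R = A/P = 61.88/28.94 = 2.138 m.
Rearranging Manning's equation: n = (1/Q) A R^(2/3) S^(1/2) = (1/123) × 61.88 × 2.138^(2/3) × √0.00028 = 0.014.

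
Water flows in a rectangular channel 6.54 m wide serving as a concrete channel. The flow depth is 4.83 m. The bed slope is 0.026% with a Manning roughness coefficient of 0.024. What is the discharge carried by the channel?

Q = 33.1 m³/s

Flow area A = b·y = 6.54 × 4.83 = 31.59 m². Wetted perimeter P = b + 2y = 6.54 + 2×4.83 = 16.2 m.
Hydraulic radius R = A/P = 31.59/16.2 = 1.95 m.
Manning's equation: Q = (1/n) A R^(2/3) S^(1/2) = (1/0.024) × 31.59 × 1.95^(2/3) × 0.00026^(1/2) = 33.1 m³/s.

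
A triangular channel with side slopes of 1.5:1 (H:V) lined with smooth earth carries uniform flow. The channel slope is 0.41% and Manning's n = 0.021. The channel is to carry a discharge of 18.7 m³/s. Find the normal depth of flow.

Manning's equation rearranged: A R^(2/3) = nQ / (1·√S) = 0.021 × 18.7 / (√0.0041) = 6.133.
Trying y = 2.6 m: A R^(2/3) = 10.68 — too large.
Trying y = 2.11 m: A R^(2/3) = 6.122 — close enough.

y_n = 2.11 m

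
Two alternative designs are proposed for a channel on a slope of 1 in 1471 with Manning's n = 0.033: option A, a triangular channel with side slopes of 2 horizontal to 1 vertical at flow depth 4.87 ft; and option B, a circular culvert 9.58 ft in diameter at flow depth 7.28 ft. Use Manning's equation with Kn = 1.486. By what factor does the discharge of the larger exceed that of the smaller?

1.5

Channel A: For a triangular section with side slope z = 2: A = zy² = 2×4.87² = 47.43 ft²; P = 2y√(1+z²) = 2×4.87×2.236 = 21.78 ft. Hydraulic radius R = A/P = 47.43/21.78 = 2.178 ft. Q_A = (1.486/0.033)·47.43·2.178^(2/3)·√0.0006798 = 93.57 ft³/s.
Channel B: For a circular section of diameter D = 9.58 ft at depth y = 7.28 ft, the central angle is θ = 2 arccos(1 − 2y/D) = 4.235 rad. Then A = (D²/8)(θ − sin θ) = 58.77 ft² and P = Dθ/2 = 20.29 ft. Hydraulic radius R = A/P = 58.77/20.29 = 2.897 ft. Q_B = (1.486/0.033)·58.77·2.897^(2/3)·√0.0006798 = 140.2 ft³/s.
The larger discharge is 140.2 ft³/s and the smaller is 93.57 ft³/s; the ratio is 1.5.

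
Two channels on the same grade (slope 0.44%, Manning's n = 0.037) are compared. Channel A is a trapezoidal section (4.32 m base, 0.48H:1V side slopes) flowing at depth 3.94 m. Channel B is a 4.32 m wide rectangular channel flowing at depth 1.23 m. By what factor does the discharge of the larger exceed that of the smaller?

Channel A: With bottom width b = 4.32 m and side slope z = 0.48: A = (b + zy)y = (4.32 + 0.48×3.94)×3.94 = 24.47 m²; P = b + 2y√(1+z²) = 4.32 + 2×3.94×1.109 = 13.06 m. Hydraulic radius R = A/P = 24.47/13.06 = 1.874 m. Q_A = (1/0.037)·24.47·1.874^(2/3)·√0.0044 = 66.68 m³/s.
Channel B: Flow area A = b·y = 4.32 × 1.23 = 5.314 m². Wetted perimeter P = b + 2y = 4.32 + 2×1.23 = 6.78 m. Hydraulic radius R = A/P = 5.314/6.78 = 0.7837 m. Q_B = (1/0.037)·5.314·0.7837^(2/3)·√0.0044 = 8.098 m³/s.
The larger discharge is 66.68 m³/s and the smaller is 8.098 m³/s; the ratio is 8.23.

8.23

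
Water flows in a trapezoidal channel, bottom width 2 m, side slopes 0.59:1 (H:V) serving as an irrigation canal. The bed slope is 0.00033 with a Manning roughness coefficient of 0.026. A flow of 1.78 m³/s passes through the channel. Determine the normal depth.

Manning's equation rearranged: A R^(2/3) = nQ / (1·√S) = 0.026 × 1.78 / (√0.00033) = 2.548.
Trying y = 1.01 m: A R^(2/3) = 1.872 — low.
Trying y = 1.53 m: A R^(2/3) = 3.827 — high.
Trying y = 1.21 m: A R^(2/3) = 2.546 — matches.

y_n = 1.21 m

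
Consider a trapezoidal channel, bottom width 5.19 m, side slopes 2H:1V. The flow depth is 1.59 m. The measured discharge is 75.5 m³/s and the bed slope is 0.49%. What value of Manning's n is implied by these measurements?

With bottom width b = 5.19 m and side slope z = 2: A = (b + zy)y = (5.19 + 2×1.59)×1.59 = 13.31 m²; P = b + 2y√(1+z²) = 5.19 + 2×1.59×2.236 = 12.3 m.
Hydraulic radius R = A/P = 13.31/12.3 = 1.082 m.
Rearranging Manning's equation: n = (1/Q) A R^(2/3) S^(1/2) = (1/75.5) × 13.31 × 1.082^(2/3) × √0.0049 = 0.013.

n = 0.013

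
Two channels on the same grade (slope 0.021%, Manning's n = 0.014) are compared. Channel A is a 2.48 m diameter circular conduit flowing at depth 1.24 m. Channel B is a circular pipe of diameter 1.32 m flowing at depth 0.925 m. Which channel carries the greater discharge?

Channel A: For a circular section of diameter D = 2.48 m at depth y = 1.24 m, the central angle is θ = 2 arccos(1 − 2y/D) = 3.142 rad. Then A = (D²/8)(θ − sin θ) = 2.415 m² and P = Dθ/2 = 3.896 m. Hydraulic radius R = A/P = 2.415/3.896 = 0.62 m. Q_A = (1/0.014)·2.415·0.62^(2/3)·√0.00021 = 1.818 m³/s.
Channel B: For a circular section of diameter D = 1.32 m at depth y = 0.925 m, the central angle is θ = 2 arccos(1 − 2y/D) = 3.968 rad. Then A = (D²/8)(θ − sin θ) = 1.024 m² and P = Dθ/2 = 2.619 m. Hydraulic radius R = A/P = 1.024/2.619 = 0.3912 m. Q_B = (1/0.014)·1.024·0.3912^(2/3)·√0.00021 = 0.5671 m³/s.
Q_A = 1.818 m³/s vs Q_B = 0.5671 m³/s, so channel A carries more.

channel A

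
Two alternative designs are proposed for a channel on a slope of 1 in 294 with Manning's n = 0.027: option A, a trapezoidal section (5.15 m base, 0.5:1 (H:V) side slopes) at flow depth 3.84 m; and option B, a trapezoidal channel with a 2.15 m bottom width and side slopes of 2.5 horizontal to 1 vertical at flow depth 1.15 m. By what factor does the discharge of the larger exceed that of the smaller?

Channel A: With bottom width b = 5.15 m and side slope z = 0.5: A = (b + zy)y = (5.15 + 0.5×3.84)×3.84 = 27.15 m²; P = b + 2y√(1+z²) = 5.15 + 2×3.84×1.118 = 13.74 m. Hydraulic radius R = A/P = 27.15/13.74 = 1.976 m. Q_A = (1/0.027)·27.15·1.976^(2/3)·√0.003401 = 92.36 m³/s.
Channel B: With bottom width b = 2.15 m and side slope z = 2.5: A = (b + zy)y = (2.15 + 2.5×1.15)×1.15 = 5.779 m²; P = b + 2y√(1+z²) = 2.15 + 2×1.15×2.693 = 8.343 m. Hydraulic radius R = A/P = 5.779/8.343 = 0.6927 m. Q_B = (1/0.027)·5.779·0.6927^(2/3)·√0.003401 = 9.772 m³/s.
The larger discharge is 92.36 m³/s and the smaller is 9.772 m³/s; the ratio is 9.45.

9.45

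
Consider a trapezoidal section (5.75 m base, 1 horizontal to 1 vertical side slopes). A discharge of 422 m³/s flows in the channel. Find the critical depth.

y_c = 5.87 m

At critical depth, Q² T / (g A³) = 1, i.e. A³/T = Q²/g = 422²/9.81 = 18150.
At y = 5.18 m: A³/T = 11270 — low.
At y = 6.83 m: A³/T = 32680 — high.
At y = 5.87 m: A³/T = 18140 — close enough.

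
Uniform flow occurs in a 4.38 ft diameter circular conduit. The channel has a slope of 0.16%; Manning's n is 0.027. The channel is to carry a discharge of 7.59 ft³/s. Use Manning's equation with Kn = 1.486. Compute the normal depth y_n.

y_n = 1.38 ft

Manning's equation rearranged: A R^(2/3) = nQ / (1.486·√S) = 0.027 × 7.59 / (1.486 × √0.0016) = 3.448.
Trying y = 1.24 ft: A R^(2/3) = 2.801 — too small.
Trying y = 1.49 ft: A R^(2/3) = 3.989 — too large.
Trying y = 1.38 ft: A R^(2/3) = 3.445 — ≈ 3.448.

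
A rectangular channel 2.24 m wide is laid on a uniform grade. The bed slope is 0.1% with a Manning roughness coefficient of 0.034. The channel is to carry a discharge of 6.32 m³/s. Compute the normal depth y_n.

Manning's equation rearranged: A R^(2/3) = nQ / (1·√S) = 0.034 × 6.32 / (√0.001) = 6.795.
Trying y = 4.21 m: A R^(2/3) = 8.691 — high.
Trying y = 2.52 m: A R^(2/3) = 4.764 — low.
Trying y = 3.4 m: A R^(2/3) = 6.794 — close enough.

y_n = 3.4 m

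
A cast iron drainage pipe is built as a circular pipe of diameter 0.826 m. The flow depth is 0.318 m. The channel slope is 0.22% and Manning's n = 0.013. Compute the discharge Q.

Q = 0.212 m³/s

For a circular section of diameter D = 0.826 m at depth y = 0.318 m, the central angle is θ = 2 arccos(1 − 2y/D) = 2.677 rad. Then A = (D²/8)(θ − sin θ) = 0.1902 m² and P = Dθ/2 = 1.106 m.
Hydraulic radius R = A/P = 0.1902/1.106 = 0.172 m.
Manning's equation: Q = (1/n) A R^(2/3) S^(1/2) = (1/0.013) × 0.1902 × 0.172^(2/3) × 0.0022^(1/2) = 0.212 m³/s.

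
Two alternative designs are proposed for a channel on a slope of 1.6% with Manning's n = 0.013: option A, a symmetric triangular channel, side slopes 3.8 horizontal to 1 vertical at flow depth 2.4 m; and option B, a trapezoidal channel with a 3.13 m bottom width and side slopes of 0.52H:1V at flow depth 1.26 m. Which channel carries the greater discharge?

channel A

Channel A: For a triangular section with side slope z = 3.8: A = zy² = 3.8×2.4² = 21.89 m²; P = 2y√(1+z²) = 2×2.4×3.929 = 18.86 m. Hydraulic radius R = A/P = 21.89/18.86 = 1.16 m. Q_A = (1/0.013)·21.89·1.16^(2/3)·√0.016 = 235.2 m³/s.
Channel B: With bottom width b = 3.13 m and side slope z = 0.52: A = (b + zy)y = (3.13 + 0.52×1.26)×1.26 = 4.769 m²; P = b + 2y√(1+z²) = 3.13 + 2×1.26×1.127 = 5.97 m. Hydraulic radius R = A/P = 4.769/5.97 = 0.7988 m. Q_B = (1/0.013)·4.769·0.7988^(2/3)·√0.016 = 39.95 m³/s.
Q_A = 235.2 m³/s vs Q_B = 39.95 m³/s, so channel A carries more.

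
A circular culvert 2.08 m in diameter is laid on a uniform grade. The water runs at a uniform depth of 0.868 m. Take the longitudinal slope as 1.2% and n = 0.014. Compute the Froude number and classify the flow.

For a circular section of diameter D = 2.08 m at depth y = 0.868 m, the central angle is θ = 2 arccos(1 − 2y/D) = 2.809 rad. Then A = (D²/8)(θ − sin θ) = 1.343 m² and P = Dθ/2 = 2.922 m.
Hydraulic radius R = A/P = 1.343/2.922 = 0.4596 m.
V = (1/n) R^(2/3) √S = (1/0.014) × 0.4596^(2/3) × √0.012 = 4.66 m/s. Hydraulic depth D_h = A/T = 1.343/2.051 = 0.6546 m.
Froude number Fr = V/√(g·D_h) = 4.66/√(9.81×0.6546) = 1.84, which is greater than 1, so the flow is supercritical.

supercritical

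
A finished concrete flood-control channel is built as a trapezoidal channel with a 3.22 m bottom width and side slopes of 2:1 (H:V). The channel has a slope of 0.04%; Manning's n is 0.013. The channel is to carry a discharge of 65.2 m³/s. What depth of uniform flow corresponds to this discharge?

y_n = 3.12 m

Manning's equation rearranged: A R^(2/3) = nQ / (1·√S) = 0.013 × 65.2 / (√0.0004) = 42.38.
Try y = 2.37 m: A R^(2/3) = 23.22 — short.
Try y = 3.72 m: A R^(2/3) = 62.89 — over.
Try y = 3.12 m: A R^(2/3) = 42.35 — close enough.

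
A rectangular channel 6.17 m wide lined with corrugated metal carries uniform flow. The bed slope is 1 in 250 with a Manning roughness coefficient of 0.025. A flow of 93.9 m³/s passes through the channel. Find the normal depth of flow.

Manning's equation rearranged: A R^(2/3) = nQ / (1·√S) = 0.025 × 93.9 / (√0.004) = 37.12.
Trying y = 3.17 m: A R^(2/3) = 26.35 — too small.
Trying y = 5.02 m: A R^(2/3) = 47.69 — too large.
Trying y = 4.12 m: A R^(2/3) = 37.11 — close enough.

y_n = 4.12 m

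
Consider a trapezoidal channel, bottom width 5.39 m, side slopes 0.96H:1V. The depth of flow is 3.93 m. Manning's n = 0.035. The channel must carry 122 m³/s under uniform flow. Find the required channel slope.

With bottom width b = 5.39 m and side slope z = 0.96: A = (b + zy)y = (5.39 + 0.96×3.93)×3.93 = 36.01 m²; P = b + 2y√(1+z²) = 5.39 + 2×3.93×1.386 = 16.29 m.
Hydraulic radius R = A/P = 36.01/16.29 = 2.211 m.
From Manning's equation, S = [nQ / (1 A R^(2/3))]² = [0.035 × 122 / (1 × 36.01 × 2.211^(2/3))]² = 0.00488.

S = 0.00488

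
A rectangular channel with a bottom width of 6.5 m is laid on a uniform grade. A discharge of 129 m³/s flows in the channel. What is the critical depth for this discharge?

y_c = 3.42 m

For a rectangular channel, critical depth y_c = (q²/g)^(1/3) where q = Q/b = 129/6.5 = 19.85 m²/s.
So y_c = (19.85²/9.81)^(1/3) = 3.42 m.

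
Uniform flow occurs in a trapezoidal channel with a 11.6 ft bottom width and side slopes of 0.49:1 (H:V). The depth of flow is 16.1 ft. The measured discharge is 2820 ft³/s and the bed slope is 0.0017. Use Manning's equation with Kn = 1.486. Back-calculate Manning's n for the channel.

With bottom width b = 11.6 ft and side slope z = 0.49: A = (b + zy)y = (11.6 + 0.49×16.1)×16.1 = 313.8 ft²; P = b + 2y√(1+z²) = 11.6 + 2×16.1×1.114 = 47.46 ft.
Hydraulic radius R = A/P = 313.8/47.46 = 6.612 ft.
Rearranging Manning's equation: n = (1.486/Q) A R^(2/3) S^(1/2) = (1.486/2820) × 313.8 × 6.612^(2/3) × √0.0017 = 0.024.

n = 0.024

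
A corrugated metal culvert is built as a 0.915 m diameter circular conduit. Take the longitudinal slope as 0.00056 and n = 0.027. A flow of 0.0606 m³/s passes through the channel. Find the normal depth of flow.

y_n = 0.332 m

Manning's equation rearranged: A R^(2/3) = nQ / (1·√S) = 0.027 × 0.0606 / (√0.00056) = 0.06914.
Trying y = 0.269 m: A R^(2/3) = 0.04631 — low.
Trying y = 0.366 m: A R^(2/3) = 0.08288 — high.
Trying y = 0.332 m: A R^(2/3) = 0.0692 — ≈ 0.06914.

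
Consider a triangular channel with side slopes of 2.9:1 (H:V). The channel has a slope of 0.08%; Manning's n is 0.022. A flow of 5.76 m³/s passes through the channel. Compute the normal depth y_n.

Manning's equation rearranged: A R^(2/3) = nQ / (1·√S) = 0.022 × 5.76 / (√0.0008) = 4.48.
Try y = 0.975 m: A R^(2/3) = 1.645 — too small.
Try y = 1.42 m: A R^(2/3) = 4.483 — ≈ 4.48.

y_n = 1.42 m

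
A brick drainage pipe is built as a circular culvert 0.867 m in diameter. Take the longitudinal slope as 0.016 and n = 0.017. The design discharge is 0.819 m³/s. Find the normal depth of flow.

y_n = 0.442 m

Manning's equation rearranged: A R^(2/3) = nQ / (1·√S) = 0.017 × 0.819 / (√0.016) = 0.1101.
Trying y = 0.338 m: A R^(2/3) = 0.06848 — low.
Trying y = 0.542 m: A R^(2/3) = 0.1522 — high.
Trying y = 0.442 m: A R^(2/3) = 0.1101 — close enough.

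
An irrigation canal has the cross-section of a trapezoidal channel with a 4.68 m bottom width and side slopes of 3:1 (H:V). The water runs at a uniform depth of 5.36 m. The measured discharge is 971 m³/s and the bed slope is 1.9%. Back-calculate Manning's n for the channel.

With bottom width b = 4.68 m and side slope z = 3: A = (b + zy)y = (4.68 + 3×5.36)×5.36 = 111.3 m²; P = b + 2y√(1+z²) = 4.68 + 2×5.36×3.162 = 38.58 m.
Hydraulic radius R = A/P = 111.3/38.58 = 2.884 m.
Rearranging Manning's equation: n = (1/Q) A R^(2/3) S^(1/2) = (1/971) × 111.3 × 2.884^(2/3) × √0.019 = 0.032.

n = 0.032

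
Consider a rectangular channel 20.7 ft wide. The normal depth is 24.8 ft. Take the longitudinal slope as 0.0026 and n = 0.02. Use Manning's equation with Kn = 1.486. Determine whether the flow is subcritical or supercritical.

subcritical

Flow area A = b·y = 20.7 × 24.8 = 513.4 ft². Wetted perimeter P = b + 2y = 20.7 + 2×24.8 = 70.3 ft.
Hydraulic radius R = A/P = 513.4/70.3 = 7.302 ft.
V = (1.486/n) R^(2/3) √S = (1.486/0.02) × 7.302^(2/3) × √0.0026 = 14.26 ft/s. Hydraulic depth D_h = A/T = 513.4/20.7 = 24.8 ft.
Froude number Fr = V/√(g·D_h) = 14.26/√(32.2×24.8) = 0.505, which is less than 1, so the flow is subcritical.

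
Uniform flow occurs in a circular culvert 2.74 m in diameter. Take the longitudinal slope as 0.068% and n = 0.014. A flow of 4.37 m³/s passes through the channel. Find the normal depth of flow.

y_n = 1.39 m

Manning's equation rearranged: A R^(2/3) = nQ / (1·√S) = 0.014 × 4.37 / (√0.00068) = 2.346.
At y = 1.54 m: A R^(2/3) = 2.779 — over.
At y = 1.16 m: A R^(2/3) = 1.712 — short.
At y = 1.39 m: A R^(2/3) = 2.348 — matches.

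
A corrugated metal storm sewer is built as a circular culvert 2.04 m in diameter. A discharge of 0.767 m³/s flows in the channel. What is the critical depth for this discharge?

y_c = 0.405 m

At critical depth, Q² T / (g A³) = 1, i.e. A³/T = Q²/g = 0.767²/9.81 = 0.05997.
At y = 0.291 m: A³/T = 0.01636 — too small.
At y = 0.518 m: A³/T = 0.1569 — too large.
At y = 0.405 m: A³/T = 0.05999 — close enough.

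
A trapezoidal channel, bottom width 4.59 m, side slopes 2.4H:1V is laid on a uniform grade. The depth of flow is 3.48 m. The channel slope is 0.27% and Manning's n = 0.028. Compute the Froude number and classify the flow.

With bottom width b = 4.59 m and side slope z = 2.4: A = (b + zy)y = (4.59 + 2.4×3.48)×3.48 = 45.04 m²; P = b + 2y√(1+z²) = 4.59 + 2×3.48×2.6 = 22.69 m.
Hydraulic radius R = A/P = 45.04/22.69 = 1.985 m.
V = (1/n) R^(2/3) √S = (1/0.028) × 1.985^(2/3) × √0.0027 = 2.931 m/s. Hydraulic depth D_h = A/T = 45.04/21.29 = 2.115 m.
Froude number Fr = V/√(g·D_h) = 2.931/√(9.81×2.115) = 0.644, which is less than 1, so the flow is subcritical.

subcritical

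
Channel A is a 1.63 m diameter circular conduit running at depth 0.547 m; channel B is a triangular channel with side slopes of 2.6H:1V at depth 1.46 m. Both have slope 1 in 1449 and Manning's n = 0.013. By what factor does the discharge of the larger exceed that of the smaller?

15.4

Channel A: For a circular section of diameter D = 1.63 m at depth y = 0.547 m, the central angle is θ = 2 arccos(1 − 2y/D) = 2.471 rad. Then A = (D²/8)(θ − sin θ) = 0.6145 m² and P = Dθ/2 = 2.014 m. Hydraulic radius R = A/P = 0.6145/2.014 = 0.3051 m. Q_A = (1/0.013)·0.6145·0.3051^(2/3)·√0.0006901 = 0.5628 m³/s.
Channel B: For a triangular section with side slope z = 2.6: A = zy² = 2.6×1.46² = 5.542 m²; P = 2y√(1+z²) = 2×1.46×2.786 = 8.134 m. Hydraulic radius R = A/P = 5.542/8.134 = 0.6813 m. Q_B = (1/0.013)·5.542·0.6813^(2/3)·√0.0006901 = 8.672 m³/s.
The larger discharge is 8.672 m³/s and the smaller is 0.5628 m³/s; the ratio is 15.4.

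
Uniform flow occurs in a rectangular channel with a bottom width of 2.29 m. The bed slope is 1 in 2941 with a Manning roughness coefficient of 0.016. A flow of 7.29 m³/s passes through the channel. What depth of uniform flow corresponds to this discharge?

y_n = 3.11 m

Manning's equation rearranged: A R^(2/3) = nQ / (1·√S) = 0.016 × 7.29 / (√0.00034) = 6.326.
Trying y = 3.68 m: A R^(2/3) = 7.699 — high.
Trying y = 2.67 m: A R^(2/3) = 5.275 — low.
Trying y = 3.11 m: A R^(2/3) = 6.325 — ≈ 6.326.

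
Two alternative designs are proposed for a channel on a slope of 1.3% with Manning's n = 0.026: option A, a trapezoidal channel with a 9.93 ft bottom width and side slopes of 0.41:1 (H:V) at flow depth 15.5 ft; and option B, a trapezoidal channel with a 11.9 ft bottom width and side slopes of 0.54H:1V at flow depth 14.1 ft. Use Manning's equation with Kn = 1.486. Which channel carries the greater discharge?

channel B

Channel A: With bottom width b = 9.93 ft and side slope z = 0.41: A = (b + zy)y = (9.93 + 0.41×15.5)×15.5 = 252.4 ft²; P = b + 2y√(1+z²) = 9.93 + 2×15.5×1.081 = 43.43 ft. Hydraulic radius R = A/P = 252.4/43.43 = 5.811 ft. Q_A = (1.486/0.026)·252.4·5.811^(2/3)·√0.013 = 5317 ft³/s.
Channel B: With bottom width b = 11.9 ft and side slope z = 0.54: A = (b + zy)y = (11.9 + 0.54×14.1)×14.1 = 275.1 ft²; P = b + 2y√(1+z²) = 11.9 + 2×14.1×1.136 = 43.95 ft. Hydraulic radius R = A/P = 275.1/43.95 = 6.261 ft. Q_B = (1.486/0.026)·275.1·6.261^(2/3)·√0.013 = 6091 ft³/s.
Q_A = 5317 ft³/s vs Q_B = 6091 ft³/s, so channel B carries more.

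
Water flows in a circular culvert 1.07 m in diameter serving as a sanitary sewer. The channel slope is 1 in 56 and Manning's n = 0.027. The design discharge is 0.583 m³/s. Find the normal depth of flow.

y_n = 0.413 m

Manning's equation rearranged: A R^(2/3) = nQ / (1·√S) = 0.027 × 0.583 / (√0.01786) = 0.1178.
Try y = 0.316 m: A R^(2/3) = 0.07092 — too small.
Try y = 0.447 m: A R^(2/3) = 0.1361 — too large.
Try y = 0.413 m: A R^(2/3) = 0.1178 — close enough.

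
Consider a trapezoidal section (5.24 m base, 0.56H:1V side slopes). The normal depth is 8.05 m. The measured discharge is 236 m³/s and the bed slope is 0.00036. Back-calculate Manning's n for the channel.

n = 0.014

With bottom width b = 5.24 m and side slope z = 0.56: A = (b + zy)y = (5.24 + 0.56×8.05)×8.05 = 78.47 m²; P = b + 2y√(1+z²) = 5.24 + 2×8.05×1.146 = 23.69 m.
Hydraulic radius R = A/P = 78.47/23.69 = 3.312 m.
Rearranging Manning's equation: n = (1/Q) A R^(2/3) S^(1/2) = (1/236) × 78.47 × 3.312^(2/3) × √0.00036 = 0.014.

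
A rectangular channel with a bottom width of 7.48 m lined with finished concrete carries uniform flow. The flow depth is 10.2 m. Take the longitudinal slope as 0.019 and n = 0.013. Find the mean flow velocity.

Flow area A = b·y = 7.48 × 10.2 = 76.3 m². Wetted perimeter P = b + 2y = 7.48 + 2×10.2 = 27.88 m.
Hydraulic radius R = A/P = 76.3/27.88 = 2.737 m.
From Manning's equation, V = (1/n) R^(2/3) S^(1/2) = (1/0.013) × 2.737^(2/3) × 0.019^(1/2) = 20.7 m/s.

V = 20.7 m/s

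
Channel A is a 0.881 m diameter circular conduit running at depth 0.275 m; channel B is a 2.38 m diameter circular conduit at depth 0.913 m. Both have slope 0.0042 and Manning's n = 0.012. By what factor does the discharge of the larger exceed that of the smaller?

Channel A: For a circular section of diameter D = 0.881 m at depth y = 0.275 m, the central angle is θ = 2 arccos(1 − 2y/D) = 2.371 rad. Then A = (D²/8)(θ − sin θ) = 0.1625 m² and P = Dθ/2 = 1.045 m. Hydraulic radius R = A/P = 0.1625/1.045 = 0.1556 m. Q_A = (1/0.012)·0.1625·0.1556^(2/3)·√0.0042 = 0.2538 m³/s.
Channel B: For a circular section of diameter D = 2.38 m at depth y = 0.913 m, the central angle is θ = 2 arccos(1 − 2y/D) = 2.672 rad. Then A = (D²/8)(θ − sin θ) = 1.571 m² and P = Dθ/2 = 3.179 m. Hydraulic radius R = A/P = 1.571/3.179 = 0.4942 m. Q_B = (1/0.012)·1.571·0.4942^(2/3)·√0.0042 = 5.304 m³/s.
The larger discharge is 5.304 m³/s and the smaller is 0.2538 m³/s; the ratio is 20.9.

20.9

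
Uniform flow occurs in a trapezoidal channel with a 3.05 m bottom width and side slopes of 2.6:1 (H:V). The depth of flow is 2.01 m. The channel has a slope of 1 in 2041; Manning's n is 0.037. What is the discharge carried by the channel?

With bottom width b = 3.05 m and side slope z = 2.6: A = (b + zy)y = (3.05 + 2.6×2.01)×2.01 = 16.63 m²; P = b + 2y√(1+z²) = 3.05 + 2×2.01×2.786 = 14.25 m.
Hydraulic radius R = A/P = 16.63/14.25 = 1.167 m.
Manning's equation: Q = (1/n) A R^(2/3) S^(1/2) = (1/0.037) × 16.63 × 1.167^(2/3) × 0.00049^(1/2) = 11 m³/s.

Q = 11 m³/s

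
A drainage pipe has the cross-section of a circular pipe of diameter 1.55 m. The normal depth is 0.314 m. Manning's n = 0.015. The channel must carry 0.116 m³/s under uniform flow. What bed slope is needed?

For a circular section of diameter D = 1.55 m at depth y = 0.314 m, the central angle is θ = 2 arccos(1 − 2y/D) = 1.867 rad. Then A = (D²/8)(θ − sin θ) = 0.2736 m² and P = Dθ/2 = 1.447 m.
Hydraulic radius R = A/P = 0.2736/1.447 = 0.1891 m.
From Manning's equation, S = [nQ / (1 A R^(2/3))]² = [0.015 × 0.116 / (1 × 0.2736 × 0.1891^(2/3))]² = 0.000373.

S = 0.000373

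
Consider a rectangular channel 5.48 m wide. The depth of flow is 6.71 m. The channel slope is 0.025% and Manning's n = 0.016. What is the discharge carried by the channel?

Flow area A = b·y = 5.48 × 6.71 = 36.77 m². Wetted perimeter P = b + 2y = 5.48 + 2×6.71 = 18.9 m.
Hydraulic radius R = A/P = 36.77/18.9 = 1.946 m.
Manning's equation: Q = (1/n) A R^(2/3) S^(1/2) = (1/0.016) × 36.77 × 1.946^(2/3) × 0.00025^(1/2) = 56.6 m³/s.

Q = 56.6 m³/s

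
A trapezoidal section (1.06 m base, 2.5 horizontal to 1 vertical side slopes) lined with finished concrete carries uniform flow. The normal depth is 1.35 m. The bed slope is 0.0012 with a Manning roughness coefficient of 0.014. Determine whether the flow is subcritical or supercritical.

subcritical

With bottom width b = 1.06 m and side slope z = 2.5: A = (b + zy)y = (1.06 + 2.5×1.35)×1.35 = 5.987 m²; P = b + 2y√(1+z²) = 1.06 + 2×1.35×2.693 = 8.33 m.
Hydraulic radius R = A/P = 5.987/8.33 = 0.7188 m.
V = (1/n) R^(2/3) √S = (1/0.014) × 0.7188^(2/3) × √0.0012 = 1.985 m/s. Hydraulic depth D_h = A/T = 5.987/7.81 = 0.7666 m.
Froude number Fr = V/√(g·D_h) = 1.985/√(9.81×0.7666) = 0.724, which is less than 1, so the flow is subcritical.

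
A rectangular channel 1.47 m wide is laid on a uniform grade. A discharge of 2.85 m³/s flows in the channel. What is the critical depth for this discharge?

y_c = 0.726 m

For a rectangular channel, critical depth y_c = (q²/g)^(1/3) where q = Q/b = 2.85/1.47 = 1.939 m²/s.
So y_c = (1.939²/9.81)^(1/3) = 0.726 m.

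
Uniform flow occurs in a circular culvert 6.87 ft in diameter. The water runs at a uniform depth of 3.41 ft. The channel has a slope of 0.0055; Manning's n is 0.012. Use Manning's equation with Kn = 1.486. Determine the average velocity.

V = 13.1 ft/s

For a circular section of diameter D = 6.87 ft at depth y = 3.41 ft, the central angle is θ = 2 arccos(1 − 2y/D) = 3.127 rad. Then A = (D²/8)(θ − sin θ) = 18.36 ft² and P = Dθ/2 = 10.74 ft.
Hydraulic radius R = A/P = 18.36/10.74 = 1.71 ft.
From Manning's equation, V = (1.486/n) R^(2/3) S^(1/2) = (1.486/0.012) × 1.71^(2/3) × 0.0055^(1/2) = 13.1 ft/s.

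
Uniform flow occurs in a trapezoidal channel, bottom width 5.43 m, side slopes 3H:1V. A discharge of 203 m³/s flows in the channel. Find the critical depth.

y_c = 3.14 m

At critical depth, Q² T / (g A³) = 1, i.e. A³/T = Q²/g = 203²/9.81 = 4201.
Trying y = 3.84 m: A³/T = 9685 — over.
Trying y = 2.57 m: A³/T = 1847 — short.
Trying y = 3.14 m: A³/T = 4177 — close enough.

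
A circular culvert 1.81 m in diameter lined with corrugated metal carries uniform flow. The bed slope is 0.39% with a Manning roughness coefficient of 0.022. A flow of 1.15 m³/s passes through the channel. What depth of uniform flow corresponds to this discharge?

y_n = 0.639 m

Manning's equation rearranged: A R^(2/3) = nQ / (1·√S) = 0.022 × 1.15 / (√0.0039) = 0.4051.
At y = 0.518 m: A R^(2/3) = 0.271 — low.
At y = 0.797 m: A R^(2/3) = 0.6078 — high.
At y = 0.639 m: A R^(2/3) = 0.4053 — ≈ 0.4051.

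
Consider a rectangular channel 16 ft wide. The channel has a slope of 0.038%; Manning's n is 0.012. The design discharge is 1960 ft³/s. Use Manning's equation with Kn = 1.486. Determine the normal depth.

Manning's equation rearranged: A R^(2/3) = nQ / (1.486·√S) = 0.012 × 1960 / (1.486 × √0.00038) = 811.9.
Trying y = 14.6 ft: A R^(2/3) = 698.3 — short.
Trying y = 18 ft: A R^(2/3) = 901.5 — over.
Trying y = 16.5 ft: A R^(2/3) = 811.4 — ≈ 811.9.

y_n = 16.5 ft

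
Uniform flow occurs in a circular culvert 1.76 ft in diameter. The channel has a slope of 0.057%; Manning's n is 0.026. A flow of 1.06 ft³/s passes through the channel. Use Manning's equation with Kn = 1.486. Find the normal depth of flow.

Manning's equation rearranged: A R^(2/3) = nQ / (1.486·√S) = 0.026 × 1.06 / (1.486 × √0.00057) = 0.7768.
Trying y = 0.808 ft: A R^(2/3) = 0.6072 — too small.
Trying y = 1.13 ft: A R^(2/3) = 1.046 — too large.
Trying y = 0.934 ft: A R^(2/3) = 0.7775 — matches.

y_n = 0.934 ft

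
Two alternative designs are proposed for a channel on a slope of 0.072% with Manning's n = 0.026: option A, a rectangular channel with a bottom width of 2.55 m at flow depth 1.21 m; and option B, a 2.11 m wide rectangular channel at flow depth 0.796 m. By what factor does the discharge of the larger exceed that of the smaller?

Channel A: Flow area A = b·y = 2.55 × 1.21 = 3.085 m². Wetted perimeter P = b + 2y = 2.55 + 2×1.21 = 4.97 m. Hydraulic radius R = A/P = 3.085/4.97 = 0.6208 m. Q_A = (1/0.026)·3.085·0.6208^(2/3)·√0.00072 = 2.317 m³/s.
Channel B: Flow area A = b·y = 2.11 × 0.796 = 1.68 m². Wetted perimeter P = b + 2y = 2.11 + 2×0.796 = 3.702 m. Hydraulic radius R = A/P = 1.68/3.702 = 0.4537 m. Q_B = (1/0.026)·1.68·0.4537^(2/3)·√0.00072 = 1.023 m³/s.
The larger discharge is 2.317 m³/s and the smaller is 1.023 m³/s; the ratio is 2.26.

2.26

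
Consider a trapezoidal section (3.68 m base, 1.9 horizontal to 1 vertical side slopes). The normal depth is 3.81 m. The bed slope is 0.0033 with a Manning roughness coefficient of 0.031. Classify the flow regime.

subcritical

With bottom width b = 3.68 m and side slope z = 1.9: A = (b + zy)y = (3.68 + 1.9×3.81)×3.81 = 41.6 m²; P = b + 2y√(1+z²) = 3.68 + 2×3.81×2.147 = 20.04 m.
Hydraulic radius R = A/P = 41.6/20.04 = 2.076 m.
V = (1/n) R^(2/3) √S = (1/0.031) × 2.076^(2/3) × √0.0033 = 3.015 m/s. Hydraulic depth D_h = A/T = 41.6/18.16 = 2.291 m.
Froude number Fr = V/√(g·D_h) = 3.015/√(9.81×2.291) = 0.636, which is less than 1, so the flow is subcritical.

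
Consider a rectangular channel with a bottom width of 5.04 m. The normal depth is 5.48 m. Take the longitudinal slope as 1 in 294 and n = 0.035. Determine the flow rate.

Flow area A = b·y = 5.04 × 5.48 = 27.62 m². Wetted perimeter P = b + 2y = 5.04 + 2×5.48 = 16 m.
Hydraulic radius R = A/P = 27.62/16 = 1.726 m.
Manning's equation: Q = (1/n) A R^(2/3) S^(1/2) = (1/0.035) × 27.62 × 1.726^(2/3) × 0.003401^(1/2) = 66.2 m³/s.

Q = 66.2 m³/s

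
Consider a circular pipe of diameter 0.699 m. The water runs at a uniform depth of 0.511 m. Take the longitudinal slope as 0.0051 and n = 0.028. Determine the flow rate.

For a circular section of diameter D = 0.699 m at depth y = 0.511 m, the central angle is θ = 2 arccos(1 − 2y/D) = 4.102 rad. Then A = (D²/8)(θ − sin θ) = 0.3006 m² and P = Dθ/2 = 1.434 m.
Hydraulic radius R = A/P = 0.3006/1.434 = 0.2097 m.
Manning's equation: Q = (1/n) A R^(2/3) S^(1/2) = (1/0.028) × 0.3006 × 0.2097^(2/3) × 0.0051^(1/2) = 0.271 m³/s.

Q = 0.271 m³/s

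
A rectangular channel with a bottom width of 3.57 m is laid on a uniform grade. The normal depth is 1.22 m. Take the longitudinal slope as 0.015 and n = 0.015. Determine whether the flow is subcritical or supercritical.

supercritical

Flow area A = b·y = 3.57 × 1.22 = 4.355 m². Wetted perimeter P = b + 2y = 3.57 + 2×1.22 = 6.01 m.
Hydraulic radius R = A/P = 4.355/6.01 = 0.7247 m.
V = (1/n) R^(2/3) √S = (1/0.015) × 0.7247^(2/3) × √0.015 = 6.588 m/s. Hydraulic depth D_h = A/T = 4.355/3.57 = 1.22 m.
Froude number Fr = V/√(g·D_h) = 6.588/√(9.81×1.22) = 1.9, which is greater than 1, so the flow is supercritical.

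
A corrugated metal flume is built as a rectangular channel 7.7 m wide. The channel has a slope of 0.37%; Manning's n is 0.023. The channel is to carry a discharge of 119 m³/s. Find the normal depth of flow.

y_n = 3.79 m

Manning's equation rearranged: A R^(2/3) = nQ / (1·√S) = 0.023 × 119 / (√0.0037) = 45.
Trying y = 3.06 m: A R^(2/3) = 33.63 — low.
Trying y = 3.79 m: A R^(2/3) = 44.92 — close enough.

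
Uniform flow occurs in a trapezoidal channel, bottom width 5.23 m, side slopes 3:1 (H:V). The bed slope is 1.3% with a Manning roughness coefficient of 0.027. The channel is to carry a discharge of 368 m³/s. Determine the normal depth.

Manning's equation rearranged: A R^(2/3) = nQ / (1·√S) = 0.027 × 368 / (√0.013) = 87.14.
At y = 2.56 m: A R^(2/3) = 44.13 — low.
At y = 3.96 m: A R^(2/3) = 115.9 — high.
At y = 3.49 m: A R^(2/3) = 87.18 — matches.

y_n = 3.49 m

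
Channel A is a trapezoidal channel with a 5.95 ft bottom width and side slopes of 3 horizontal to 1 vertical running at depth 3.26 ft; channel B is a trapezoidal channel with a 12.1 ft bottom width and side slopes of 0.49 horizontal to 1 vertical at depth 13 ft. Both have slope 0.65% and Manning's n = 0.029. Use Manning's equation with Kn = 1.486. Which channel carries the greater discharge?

channel B

Channel A: With bottom width b = 5.95 ft and side slope z = 3: A = (b + zy)y = (5.95 + 3×3.26)×3.26 = 51.28 ft²; P = b + 2y√(1+z²) = 5.95 + 2×3.26×3.162 = 26.57 ft. Hydraulic radius R = A/P = 51.28/26.57 = 1.93 ft. Q_A = (1.486/0.029)·51.28·1.93^(2/3)·√0.0065 = 328.4 ft³/s.
Channel B: With bottom width b = 12.1 ft and side slope z = 0.49: A = (b + zy)y = (12.1 + 0.49×13)×13 = 240.1 ft²; P = b + 2y√(1+z²) = 12.1 + 2×13×1.114 = 41.05 ft. Hydraulic radius R = A/P = 240.1/41.05 = 5.849 ft. Q_B = (1.486/0.029)·240.1·5.849^(2/3)·√0.0065 = 3220 ft³/s.
Q_A = 328.4 ft³/s vs Q_B = 3220 ft³/s, so channel B carries more.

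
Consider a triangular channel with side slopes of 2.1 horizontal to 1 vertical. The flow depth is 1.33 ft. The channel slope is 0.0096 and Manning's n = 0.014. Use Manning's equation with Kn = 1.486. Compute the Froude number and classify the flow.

For a triangular section with side slope z = 2.1: A = zy² = 2.1×1.33² = 3.715 ft²; P = 2y√(1+z²) = 2×1.33×2.326 = 6.187 ft.
Hydraulic radius R = A/P = 3.715/6.187 = 0.6004 ft.
V = (1.486/n) R^(2/3) √S = (1.486/0.014) × 0.6004^(2/3) × √0.0096 = 7.402 ft/s. Hydraulic depth D_h = A/T = 3.715/5.586 = 0.665 ft.
Froude number Fr = V/√(g·D_h) = 7.402/√(32.2×0.665) = 1.6, which is greater than 1, so the flow is supercritical.

supercritical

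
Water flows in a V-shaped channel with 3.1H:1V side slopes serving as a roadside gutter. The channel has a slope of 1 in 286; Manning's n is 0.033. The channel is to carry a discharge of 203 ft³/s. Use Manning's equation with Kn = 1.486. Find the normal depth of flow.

Manning's equation rearranged: A R^(2/3) = nQ / (1.486·√S) = 0.033 × 203 / (1.486 × √0.003497) = 76.24.
Try y = 4.88 ft: A R^(2/3) = 129.5 — high.
Try y = 2.84 ft: A R^(2/3) = 30.56 — low.
Try y = 4 ft: A R^(2/3) = 76.18 — matches.

y_n = 4 ft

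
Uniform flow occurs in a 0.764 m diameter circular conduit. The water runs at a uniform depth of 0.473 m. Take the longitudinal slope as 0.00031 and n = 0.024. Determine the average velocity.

V = 0.264 m/s

For a circular section of diameter D = 0.764 m at depth y = 0.473 m, the central angle is θ = 2 arccos(1 − 2y/D) = 3.623 rad. Then A = (D²/8)(θ − sin θ) = 0.2981 m² and P = Dθ/2 = 1.384 m.
Hydraulic radius R = A/P = 0.2981/1.384 = 0.2154 m.
From Manning's equation, V = (1/n) R^(2/3) S^(1/2) = (1/0.024) × 0.2154^(2/3) × 0.00031^(1/2) = 0.264 m/s.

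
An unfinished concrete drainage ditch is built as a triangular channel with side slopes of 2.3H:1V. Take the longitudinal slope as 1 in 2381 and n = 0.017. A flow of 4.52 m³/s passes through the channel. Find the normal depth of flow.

y_n = 1.46 m

Manning's equation rearranged: A R^(2/3) = nQ / (1·√S) = 0.017 × 4.52 / (√0.00042) = 3.749.
At y = 1.27 m: A R^(2/3) = 2.587 — too small.
At y = 1.75 m: A R^(2/3) = 6.082 — too large.
At y = 1.46 m: A R^(2/3) = 3.752 — ≈ 3.749.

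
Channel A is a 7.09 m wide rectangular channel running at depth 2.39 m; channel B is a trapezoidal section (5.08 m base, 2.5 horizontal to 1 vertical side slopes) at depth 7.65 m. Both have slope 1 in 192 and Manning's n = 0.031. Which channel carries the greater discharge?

Channel A: Flow area A = b·y = 7.09 × 2.39 = 16.95 m². Wetted perimeter P = b + 2y = 7.09 + 2×2.39 = 11.87 m. Hydraulic radius R = A/P = 16.95/11.87 = 1.428 m. Q_A = (1/0.031)·16.95·1.428^(2/3)·√0.005208 = 50.01 m³/s.
Channel B: With bottom width b = 5.08 m and side slope z = 2.5: A = (b + zy)y = (5.08 + 2.5×7.65)×7.65 = 185.2 m²; P = b + 2y√(1+z²) = 5.08 + 2×7.65×2.693 = 46.28 m. Hydraulic radius R = A/P = 185.2/46.28 = 4.001 m. Q_B = (1/0.031)·185.2·4.001^(2/3)·√0.005208 = 1086 m³/s.
Q_A = 50.01 m³/s vs Q_B = 1086 m³/s, so channel B carries more.

channel B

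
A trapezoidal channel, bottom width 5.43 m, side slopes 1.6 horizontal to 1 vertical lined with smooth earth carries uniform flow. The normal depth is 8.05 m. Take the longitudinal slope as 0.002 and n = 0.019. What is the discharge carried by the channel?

With bottom width b = 5.43 m and side slope z = 1.6: A = (b + zy)y = (5.43 + 1.6×8.05)×8.05 = 147.4 m²; P = b + 2y√(1+z²) = 5.43 + 2×8.05×1.887 = 35.81 m.
Hydraulic radius R = A/P = 147.4/35.81 = 4.116 m.
Manning's equation: Q = (1/n) A R^(2/3) S^(1/2) = (1/0.019) × 147.4 × 4.116^(2/3) × 0.002^(1/2) = 891 m³/s.

Q = 891 m³/s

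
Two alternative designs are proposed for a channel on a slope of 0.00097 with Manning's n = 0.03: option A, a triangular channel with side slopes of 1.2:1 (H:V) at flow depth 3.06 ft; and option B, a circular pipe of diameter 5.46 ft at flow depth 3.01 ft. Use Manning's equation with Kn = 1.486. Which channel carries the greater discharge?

Channel A: For a triangular section with side slope z = 1.2: A = zy² = 1.2×3.06² = 11.24 ft²; P = 2y√(1+z²) = 2×3.06×1.562 = 9.56 ft. Hydraulic radius R = A/P = 11.24/9.56 = 1.175 ft. Q_A = (1.486/0.03)·11.24·1.175^(2/3)·√0.00097 = 19.31 ft³/s.
Channel B: For a circular section of diameter D = 5.46 ft at depth y = 3.01 ft, the central angle is θ = 2 arccos(1 − 2y/D) = 3.347 rad. Then A = (D²/8)(θ − sin θ) = 13.23 ft² and P = Dθ/2 = 9.138 ft. Hydraulic radius R = A/P = 13.23/9.138 = 1.448 ft. Q_B = (1.486/0.03)·13.23·1.448^(2/3)·√0.00097 = 26.13 ft³/s.
Q_A = 19.31 ft³/s vs Q_B = 26.13 ft³/s, so channel B carries more.

channel B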